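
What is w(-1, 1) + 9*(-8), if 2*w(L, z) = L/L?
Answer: -143/2 ≈ -71.500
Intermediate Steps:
w(L, z) = 1/2 (w(L, z) = (L/L)/2 = (1/2)*1 = 1/2)
w(-1, 1) + 9*(-8) = 1/2 + 9*(-8) = 1/2 - 72 = -143/2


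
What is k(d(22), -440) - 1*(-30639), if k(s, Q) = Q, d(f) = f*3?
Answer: 30199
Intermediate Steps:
d(f) = 3*f
k(d(22), -440) - 1*(-30639) = -440 - 1*(-30639) = -440 + 30639 = 30199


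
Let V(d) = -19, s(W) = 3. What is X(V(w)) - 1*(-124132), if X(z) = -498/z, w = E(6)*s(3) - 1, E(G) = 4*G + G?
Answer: 2359006/19 ≈ 1.2416e+5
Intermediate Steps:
E(G) = 5*G
w = 89 (w = (5*6)*3 - 1 = 30*3 - 1 = 90 - 1 = 89)
X(V(w)) - 1*(-124132) = -498/(-19) - 1*(-124132) = -498*(-1/19) + 124132 = 498/19 + 124132 = 2359006/19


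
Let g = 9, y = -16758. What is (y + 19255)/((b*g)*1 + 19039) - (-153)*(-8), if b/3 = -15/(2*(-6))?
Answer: -93370196/76291 ≈ -1223.9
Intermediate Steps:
b = 15/4 (b = 3*(-15/(2*(-6))) = 3*(-15/(-12)) = 3*(-15*(-1/12)) = 3*(5/4) = 15/4 ≈ 3.7500)
(y + 19255)/((b*g)*1 + 19039) - (-153)*(-8) = (-16758 + 19255)/(((15/4)*9)*1 + 19039) - (-153)*(-8) = 2497/((135/4)*1 + 19039) - 1*1224 = 2497/(135/4 + 19039) - 1224 = 2497/(76291/4) - 1224 = 2497*(4/76291) - 1224 = 9988/76291 - 1224 = -93370196/76291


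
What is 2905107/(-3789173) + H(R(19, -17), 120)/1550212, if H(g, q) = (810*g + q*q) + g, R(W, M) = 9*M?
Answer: -4919139594843/5874021454676 ≈ -0.83744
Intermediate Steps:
H(g, q) = q² + 811*g (H(g, q) = (810*g + q²) + g = (q² + 810*g) + g = q² + 811*g)
2905107/(-3789173) + H(R(19, -17), 120)/1550212 = 2905107/(-3789173) + (120² + 811*(9*(-17)))/1550212 = 2905107*(-1/3789173) + (14400 + 811*(-153))*(1/1550212) = -2905107/3789173 + (14400 - 124083)*(1/1550212) = -2905107/3789173 - 109683*1/1550212 = -2905107/3789173 - 109683/1550212 = -4919139594843/5874021454676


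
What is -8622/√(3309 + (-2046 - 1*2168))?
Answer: 8622*I*√905/905 ≈ 286.6*I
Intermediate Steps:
-8622/√(3309 + (-2046 - 1*2168)) = -8622/√(3309 + (-2046 - 2168)) = -8622/√(3309 - 4214) = -8622*(-I*√905/905) = -(-8622)*I*√905/905 = 8622*I*√905/905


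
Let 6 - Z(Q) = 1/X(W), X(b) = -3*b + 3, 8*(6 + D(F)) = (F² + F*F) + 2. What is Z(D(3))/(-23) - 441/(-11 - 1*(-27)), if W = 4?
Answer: -92167/3312 ≈ -27.828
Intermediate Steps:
D(F) = -23/4 + F²/4 (D(F) = -6 + ((F² + F*F) + 2)/8 = -6 + ((F² + F²) + 2)/8 = -6 + (2*F² + 2)/8 = -6 + (2 + 2*F²)/8 = -6 + (¼ + F²/4) = -23/4 + F²/4)
X(b) = 3 - 3*b
Z(Q) = 55/9 (Z(Q) = 6 - 1/(3 - 3*4) = 6 - 1/(3 - 12) = 6 - 1/(-9) = 6 - 1*(-⅑) = 6 + ⅑ = 55/9)
Z(D(3))/(-23) - 441/(-11 - 1*(-27)) = (55/9)/(-23) - 441/(-11 - 1*(-27)) = (55/9)*(-1/23) - 441/(-11 + 27) = -55/207 - 441/16 = -92167/3312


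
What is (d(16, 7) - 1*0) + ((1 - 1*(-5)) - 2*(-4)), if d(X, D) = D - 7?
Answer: 14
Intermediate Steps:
d(X, D) = -7 + D
(d(16, 7) - 1*0) + ((1 - 1*(-5)) - 2*(-4)) = ((-7 + 7) - 1*0) + ((1 - 1*(-5)) - 2*(-4)) = (0 + 0) + ((1 + 5) + 8) = 0 + (6 + 8) = 0 + 14 = 14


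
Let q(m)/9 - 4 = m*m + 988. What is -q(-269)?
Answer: -660177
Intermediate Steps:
q(m) = 8928 + 9*m² (q(m) = 36 + 9*(m*m + 988) = 36 + 9*(m² + 988) = 36 + 9*(988 + m²) = 36 + (8892 + 9*m²) = 8928 + 9*m²)
-q(-269) = -(8928 + 9*(-269)²) = -(8928 + 9*72361) = -(8928 + 651249) = -1*660177 = -660177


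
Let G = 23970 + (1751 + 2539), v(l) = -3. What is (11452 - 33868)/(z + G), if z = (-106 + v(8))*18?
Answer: -3736/4383 ≈ -0.85238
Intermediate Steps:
z = -1962 (z = (-106 - 3)*18 = -109*18 = -1962)
G = 28260 (G = 23970 + 4290 = 28260)
(11452 - 33868)/(z + G) = (11452 - 33868)/(-1962 + 28260) = -22416/26298 = -22416*1/26298 = -3736/4383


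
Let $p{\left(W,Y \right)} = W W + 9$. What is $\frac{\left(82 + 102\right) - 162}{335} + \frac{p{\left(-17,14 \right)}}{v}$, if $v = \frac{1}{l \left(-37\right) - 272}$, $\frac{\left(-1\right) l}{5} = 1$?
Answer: $- \frac{8685188}{335} \approx -25926.0$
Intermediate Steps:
$l = -5$ ($l = \left(-5\right) 1 = -5$)
$p{\left(W,Y \right)} = 9 + W^{2}$ ($p{\left(W,Y \right)} = W^{2} + 9 = 9 + W^{2}$)
$v = - \frac{1}{87}$ ($v = \frac{1}{\left(-5\right) \left(-37\right) - 272} = \frac{1}{185 - 272} = \frac{1}{-87} = - \frac{1}{87} \approx -0.011494$)
$\frac{\left(82 + 102\right) - 162}{335} + \frac{p{\left(-17,14 \right)}}{v} = \frac{\left(82 + 102\right) - 162}{335} + \frac{9 + \left(-17\right)^{2}}{- \frac{1}{87}} = \left(184 - 162\right) \frac{1}{335} + \left(9 + 289\right) \left(-87\right) = 22 \cdot \frac{1}{335} + 298 \left(-87\right) = \frac{22}{335} - 25926 = - \frac{8685188}{335}$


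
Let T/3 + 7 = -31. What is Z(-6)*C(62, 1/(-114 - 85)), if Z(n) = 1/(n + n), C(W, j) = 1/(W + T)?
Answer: 1/624 ≈ 0.0016026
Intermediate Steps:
T = -114 (T = -21 + 3*(-31) = -21 - 93 = -114)
C(W, j) = 1/(-114 + W) (C(W, j) = 1/(W - 114) = 1/(-114 + W))
Z(n) = 1/(2*n)
Z(-6)*C(62, 1/(-114 - 85)) = ((½)/(-6))/(-114 + 62) = ((½)*(-⅙))/(-52) = -1/12*(-1/52) = 1/624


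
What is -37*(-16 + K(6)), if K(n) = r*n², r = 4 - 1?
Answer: -3404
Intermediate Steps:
r = 3
K(n) = 3*n²
-37*(-16 + K(6)) = -37*(-16 + 3*6²) = -37*(-16 + 3*36) = -37*(-16 + 108) = -37*92 = -3404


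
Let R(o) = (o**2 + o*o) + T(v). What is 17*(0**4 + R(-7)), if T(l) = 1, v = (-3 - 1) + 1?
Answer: 1683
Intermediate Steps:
v = -3 (v = -4 + 1 = -3)
R(o) = 1 + 2*o**2 (R(o) = (o**2 + o*o) + 1 = (o**2 + o**2) + 1 = 2*o**2 + 1 = 1 + 2*o**2)
17*(0**4 + R(-7)) = 17*(0**4 + (1 + 2*(-7)**2)) = 17*(0 + (1 + 2*49)) = 17*(0 + (1 + 98)) = 17*(0 + 99) = 17*99 = 1683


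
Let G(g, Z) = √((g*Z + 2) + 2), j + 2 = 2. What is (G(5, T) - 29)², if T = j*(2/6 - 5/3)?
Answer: 729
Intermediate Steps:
j = 0 (j = -2 + 2 = 0)
T = 0 (T = 0*(2/6 - 5/3) = 0*(2*(⅙) - 5*⅓) = 0*(⅓ - 5/3) = 0*(-4/3) = 0)
G(g, Z) = √(4 + Z*g) (G(g, Z) = √((Z*g + 2) + 2) = √((2 + Z*g) + 2) = √(4 + Z*g))
(G(5, T) - 29)² = (√(4 + 0*5) - 29)² = (√(4 + 0) - 29)² = (√4 - 29)² = (2 - 29)² = (-27)² = 729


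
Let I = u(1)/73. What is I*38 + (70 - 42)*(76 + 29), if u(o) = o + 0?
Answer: 214658/73 ≈ 2940.5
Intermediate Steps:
u(o) = o
I = 1/73 ≈ 0.013699
I*38 + (70 - 42)*(76 + 29) = (1/73)*38 + (70 - 42)*(76 + 29) = 38/73 + 28*105 = 38/73 + 2940 = 214658/73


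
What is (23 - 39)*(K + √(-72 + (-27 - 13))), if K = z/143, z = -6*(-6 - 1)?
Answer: -672/143 - 64*I*√7 ≈ -4.6993 - 169.33*I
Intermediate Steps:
z = 42 (z = -6*(-7) = 42)
K = 42/143 ≈ 0.29371
(23 - 39)*(K + √(-72 + (-27 - 13))) = (23 - 39)*(42/143 + √(-72 + (-27 - 13))) = -16*(42/143 + √(-72 - 40)) = -16*(42/143 + √(-112)) = -16*(42/143 + 4*I*√7) = -672/143 - 64*I*√7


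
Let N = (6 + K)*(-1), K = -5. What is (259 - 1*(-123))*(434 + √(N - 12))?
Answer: 165788 + 382*I*√13 ≈ 1.6579e+5 + 1377.3*I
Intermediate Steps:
N = -1 (N = (6 - 5)*(-1) = 1*(-1) = -1)
(259 - 1*(-123))*(434 + √(N - 12)) = (259 - 1*(-123))*(434 + √(-1 - 12)) = (259 + 123)*(434 + √(-13)) = 382*(434 + I*√13) = 165788 + 382*I*√13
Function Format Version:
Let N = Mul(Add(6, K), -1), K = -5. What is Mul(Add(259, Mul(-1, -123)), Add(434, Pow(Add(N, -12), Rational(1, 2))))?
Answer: Add(165788, Mul(382, I, Pow(13, Rational(1, 2)))) ≈ Add(1.6579e+5, Mul(1377.3, I))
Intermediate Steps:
N = -1 (N = Mul(Add(6, -5), -1) = Mul(1, -1) = -1)
Mul(Add(259, Mul(-1, -123)), Add(434, Pow(Add(N, -12), Rational(1, 2)))) = Mul(Add(259, Mul(-1, -123)), Add(434, Pow(Add(-1, -12), Rational(1, 2)))) = Mul(Add(259, 123), Add(434, Pow(-13, Rational(1, 2)))) = Mul(382, Add(434, Mul(I, Pow(13, Rational(1, 2))))) = Add(165788, Mul(382, I, Pow(13, Rational(1, 2))))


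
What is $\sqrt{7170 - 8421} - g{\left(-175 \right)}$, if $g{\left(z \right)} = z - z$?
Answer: $3 i \sqrt{139} \approx 35.37 i$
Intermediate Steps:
$g{\left(z \right)} = 0$
$\sqrt{7170 - 8421} - g{\left(-175 \right)} = \sqrt{7170 - 8421} - 0 = \sqrt{7170 - 8421} + 0 = \sqrt{-1251} + 0 = 3 i \sqrt{139} + 0 = 3 i \sqrt{139}$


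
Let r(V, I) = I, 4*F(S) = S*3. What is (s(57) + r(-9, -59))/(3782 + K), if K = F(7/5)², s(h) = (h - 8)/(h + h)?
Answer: -1335400/86254737 ≈ -0.015482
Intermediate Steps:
F(S) = 3*S/4 (F(S) = (S*3)/4 = (3*S)/4 = 3*S/4)
s(h) = (-8 + h)/(2*h) (s(h) = (-8 + h)/((2*h)) = (-8 + h)*(1/(2*h)) = (-8 + h)/(2*h))
K = 441/400 (K = (3*(7/5)/4)² = (3*(7*(⅕))/4)² = ((¾)*(7/5))² = (21/20)² = 441/400 ≈ 1.1025)
(s(57) + r(-9, -59))/(3782 + K) = ((½)*(-8 + 57)/57 - 59)/(3782 + 441/400) = ((½)*(1/57)*49 - 59)/(1513241/400) = (49/114 - 59)*(400/1513241) = -6677/114*400/1513241 = -1335400/86254737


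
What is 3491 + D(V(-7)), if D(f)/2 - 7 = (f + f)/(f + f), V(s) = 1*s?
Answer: 3507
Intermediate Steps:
V(s) = s
D(f) = 16 (D(f) = 14 + 2*((f + f)/(f + f)) = 14 + 2*((2*f)/((2*f))) = 14 + 2*((2*f)*(1/(2*f))) = 14 + 2*1 = 14 + 2 = 16)
3491 + D(V(-7)) = 3491 + 16 = 3507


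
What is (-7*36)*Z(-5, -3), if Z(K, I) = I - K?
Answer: -504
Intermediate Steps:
(-7*36)*Z(-5, -3) = (-7*36)*(-3 - 1*(-5)) = -252*(-3 + 5) = -252*2 = -504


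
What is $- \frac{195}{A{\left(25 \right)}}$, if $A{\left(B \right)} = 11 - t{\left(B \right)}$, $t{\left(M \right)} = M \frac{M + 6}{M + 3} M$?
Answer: $\frac{5460}{19067} \approx 0.28636$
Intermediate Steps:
$t{\left(M \right)} = \frac{M^{2} \left(6 + M\right)}{3 + M}$ ($t{\left(M \right)} = M \frac{6 + M}{3 + M} M = \frac{M \left(6 + M\right)}{3 + M} M = \frac{M^{2} \left(6 + M\right)}{3 + M}$)
$A{\left(B \right)} = 11 - \frac{B^{2} \left(6 + B\right)}{3 + B}$
$- \frac{195}{A{\left(25 \right)}} = - \frac{195}{\frac{1}{3 + 25} \left(33 + 11 \cdot 25 - 25^{2} \left(6 + 25\right)\right)} = - \frac{195}{\frac{1}{28} \left(33 + 275 - 625 \cdot 31\right)} = - \frac{195}{\frac{1}{28} \left(33 + 275 - 19375\right)} = - \frac{195}{\frac{1}{28} \left(-19067\right)} = - \frac{195}{- \frac{19067}{28}} = \left(-195\right) \left(- \frac{28}{19067}\right) = \frac{5460}{19067}$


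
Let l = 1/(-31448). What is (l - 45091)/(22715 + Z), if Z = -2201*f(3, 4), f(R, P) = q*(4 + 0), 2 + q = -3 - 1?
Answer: -1418021769/2375550472 ≈ -0.59692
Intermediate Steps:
q = -6 (q = -2 + (-3 - 1) = -2 - 4 = -6)
f(R, P) = -24 (f(R, P) = -6*(4 + 0) = -6*4 = -24)
l = -1/31448 ≈ -3.1798e-5
Z = 52824 (Z = -2201*(-24) = 52824)
(l - 45091)/(22715 + Z) = (-1/31448 - 45091)/(22715 + 52824) = -1418021769/31448/75539 = -1418021769/31448*1/75539 = -1418021769/2375550472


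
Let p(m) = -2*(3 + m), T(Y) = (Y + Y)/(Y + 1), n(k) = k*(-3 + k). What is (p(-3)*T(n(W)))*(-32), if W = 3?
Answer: 0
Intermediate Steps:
T(Y) = 2*Y/(1 + Y) (T(Y) = (2*Y)/(1 + Y) = 2*Y/(1 + Y))
p(m) = -6 - 2*m
(p(-3)*T(n(W)))*(-32) = ((-6 - 2*(-3))*(2*(3*(-3 + 3))/(1 + 3*(-3 + 3))))*(-32) = ((-6 + 6)*(2*(3*0)/(1 + 3*0)))*(-32) = (0*(2*0/(1 + 0)))*(-32) = (0*(2*0/1))*(-32) = (0*(2*0*1))*(-32) = (0*0)*(-32) = 0*(-32) = 0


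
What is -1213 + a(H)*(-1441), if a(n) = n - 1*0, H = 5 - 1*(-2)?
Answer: -11300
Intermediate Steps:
H = 7 (H = 5 + 2 = 7)
a(n) = n (a(n) = n + 0 = n)
-1213 + a(H)*(-1441) = -1213 + 7*(-1441) = -1213 - 10087 = -11300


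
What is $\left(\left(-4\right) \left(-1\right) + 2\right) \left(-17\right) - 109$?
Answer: $-211$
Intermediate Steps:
$\left(\left(-4\right) \left(-1\right) + 2\right) \left(-17\right) - 109 = \left(4 + 2\right) \left(-17\right) - 109 = 6 \left(-17\right) - 109 = -102 - 109 = -211$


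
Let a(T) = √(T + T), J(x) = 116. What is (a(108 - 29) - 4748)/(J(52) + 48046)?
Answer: -2374/24081 + √158/48162 ≈ -0.098323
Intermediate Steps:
a(T) = √2*√T (a(T) = √(2*T) = √2*√T)
(a(108 - 29) - 4748)/(J(52) + 48046) = (√2*√(108 - 29) - 4748)/(116 + 48046) = (√2*√79 - 4748)/48162 = (√158 - 4748)*(1/48162) = (-4748 + √158)*(1/48162) = -2374/24081 + √158/48162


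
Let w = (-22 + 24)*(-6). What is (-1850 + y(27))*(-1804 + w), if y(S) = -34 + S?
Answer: 3372312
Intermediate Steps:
w = -12 (w = 2*(-6) = -12)
(-1850 + y(27))*(-1804 + w) = (-1850 + (-34 + 27))*(-1804 - 12) = (-1850 - 7)*(-1816) = -1857*(-1816) = 3372312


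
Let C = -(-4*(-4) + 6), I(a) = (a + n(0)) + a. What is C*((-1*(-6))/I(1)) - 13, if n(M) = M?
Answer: -79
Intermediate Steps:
I(a) = 2*a (I(a) = (a + 0) + a = a + a = 2*a)
C = -22 (C = -(16 + 6) = -1*22 = -22)
C*((-1*(-6))/I(1)) - 13 = -22*(-1*(-6))/(2*1) - 13 = -132/2 - 13 = -22*3 - 13 = -66 - 13 = -79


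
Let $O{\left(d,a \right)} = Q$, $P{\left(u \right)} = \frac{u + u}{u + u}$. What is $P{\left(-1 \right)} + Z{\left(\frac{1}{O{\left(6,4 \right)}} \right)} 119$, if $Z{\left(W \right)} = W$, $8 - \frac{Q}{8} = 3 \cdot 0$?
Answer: $\frac{183}{64} \approx 2.8594$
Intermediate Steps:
$P{\left(u \right)} = 1$ ($P{\left(u \right)} = \frac{2 u}{2 u} = 2 u \frac{1}{2 u} = 1$)
$Q = 64$ ($Q = 64 - 8 \cdot 3 \cdot 0 = 64 - 0 = 64 + 0 = 64$)
$O{\left(d,a \right)} = 64$
$P{\left(-1 \right)} + Z{\left(\frac{1}{O{\left(6,4 \right)}} \right)} 119 = 1 + \frac{1}{64} \cdot 119 = 1 + \frac{119}{64} = \frac{183}{64}$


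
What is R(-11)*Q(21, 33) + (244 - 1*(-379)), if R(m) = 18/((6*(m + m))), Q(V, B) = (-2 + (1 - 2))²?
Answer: 13679/22 ≈ 621.77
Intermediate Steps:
Q(V, B) = 9 (Q(V, B) = (-2 - 1)² = (-3)² = 9)
R(m) = 3/(2*m) (R(m) = 18/((6*(2*m))) = 18/((12*m)) = 18*(1/(12*m)) = 3/(2*m))
R(-11)*Q(21, 33) + (244 - 1*(-379)) = ((3/2)/(-11))*9 + (244 - 1*(-379)) = ((3/2)*(-1/11))*9 + (244 + 379) = -3/22*9 + 623 = -27/22 + 623 = 13679/22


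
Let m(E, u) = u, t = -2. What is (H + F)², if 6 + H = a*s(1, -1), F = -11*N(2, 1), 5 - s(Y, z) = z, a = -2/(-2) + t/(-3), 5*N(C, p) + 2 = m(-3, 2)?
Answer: 16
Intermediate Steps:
N(C, p) = 0 (N(C, p) = -⅖ + (⅕)*2 = -⅖ + ⅖ = 0)
a = 5/3 (a = -2/(-2) - 2/(-3) = -2*(-½) - 2*(-⅓) = 1 + ⅔ = 5/3 ≈ 1.6667)
s(Y, z) = 5 - z
F = 0 (F = -11*0 = 0)
H = 4 (H = -6 + 5*(5 - 1*(-1))/3 = -6 + 5*(5 + 1)/3 = -6 + (5/3)*6 = -6 + 10 = 4)
(H + F)² = (4 + 0)² = 4² = 16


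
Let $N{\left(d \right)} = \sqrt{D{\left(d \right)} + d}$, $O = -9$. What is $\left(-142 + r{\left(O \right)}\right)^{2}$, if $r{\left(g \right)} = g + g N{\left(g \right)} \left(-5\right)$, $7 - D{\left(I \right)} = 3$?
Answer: $12676 - 13590 i \sqrt{5} \approx 12676.0 - 30388.0 i$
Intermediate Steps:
$D{\left(I \right)} = 4$ ($D{\left(I \right)} = 7 - 3 = 4$)
$N{\left(d \right)} = \sqrt{4 + d}$
$r{\left(g \right)} = g - 5 g \sqrt{4 + g}$ ($r{\left(g \right)} = g + g \sqrt{4 + g} \left(-5\right) = g - 5 g \sqrt{4 + g}$)
$\left(-142 + r{\left(O \right)}\right)^{2} = \left(-142 - 9 \left(1 - 5 \sqrt{4 - 9}\right)\right)^{2} = \left(-142 - 9 \left(1 - 5 \sqrt{-5}\right)\right)^{2} = \left(-142 - 9 \left(1 - 5 i \sqrt{5}\right)\right)^{2} = \left(-142 - \left(9 - 45 i \sqrt{5}\right)\right)^{2} = \left(-151 + 45 i \sqrt{5}\right)^{2}$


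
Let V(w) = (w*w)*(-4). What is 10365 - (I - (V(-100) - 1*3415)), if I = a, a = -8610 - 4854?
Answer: -19586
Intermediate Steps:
V(w) = -4*w² (V(w) = w²*(-4) = -4*w²)
a = -13464
I = -13464
10365 - (I - (V(-100) - 1*3415)) = 10365 - (-13464 - (-4*(-100)² - 1*3415)) = 10365 - (-13464 - (-4*10000 - 3415)) = 10365 - (-13464 - (-40000 - 3415)) = 10365 - (-13464 - 1*(-43415)) = 10365 - (-13464 + 43415) = 10365 - 1*29951 = 10365 - 29951 = -19586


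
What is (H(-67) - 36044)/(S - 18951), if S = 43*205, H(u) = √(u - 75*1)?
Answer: 9011/2534 - I*√142/10136 ≈ 3.556 - 0.0011756*I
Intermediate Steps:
H(u) = √(-75 + u) (H(u) = √(u - 75) = √(-75 + u))
S = 8815
(H(-67) - 36044)/(S - 18951) = (√(-75 - 67) - 36044)/(8815 - 18951) = (√(-142) - 36044)/(-10136) = (I*√142 - 36044)*(-1/10136) = (-36044 + I*√142)*(-1/10136) = 9011/2534 - I*√142/10136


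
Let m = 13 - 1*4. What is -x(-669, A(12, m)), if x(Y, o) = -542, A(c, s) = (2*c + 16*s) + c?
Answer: 542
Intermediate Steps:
m = 9 (m = 13 - 4 = 9)
A(c, s) = 3*c + 16*s
-x(-669, A(12, m)) = -1*(-542) = 542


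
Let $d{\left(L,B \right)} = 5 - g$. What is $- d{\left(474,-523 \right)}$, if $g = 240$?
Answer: $235$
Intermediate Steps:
$d{\left(L,B \right)} = -235$ ($d{\left(L,B \right)} = 5 - 240 = -235$)
$- d{\left(474,-523 \right)} = \left(-1\right) \left(-235\right) = 235$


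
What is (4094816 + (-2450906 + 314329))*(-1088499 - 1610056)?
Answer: -5284415644645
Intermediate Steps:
(4094816 + (-2450906 + 314329))*(-1088499 - 1610056) = (4094816 - 2136577)*(-2698555) = 1958239*(-2698555) = -5284415644645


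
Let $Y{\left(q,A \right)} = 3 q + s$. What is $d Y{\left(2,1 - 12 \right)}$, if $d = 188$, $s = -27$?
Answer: $-3948$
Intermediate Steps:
$Y{\left(q,A \right)} = -27 + 3 q$ ($Y{\left(q,A \right)} = 3 q - 27 = -27 + 3 q$)
$d Y{\left(2,1 - 12 \right)} = 188 \left(-27 + 3 \cdot 2\right) = 188 \left(-27 + 6\right) = 188 \left(-21\right) = -3948$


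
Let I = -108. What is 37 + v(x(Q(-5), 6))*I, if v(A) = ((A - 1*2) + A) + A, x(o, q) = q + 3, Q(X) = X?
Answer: -2663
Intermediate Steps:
x(o, q) = 3 + q
v(A) = -2 + 3*A (v(A) = ((A - 2) + A) + A = ((-2 + A) + A) + A = (-2 + 2*A) + A = -2 + 3*A)
37 + v(x(Q(-5), 6))*I = 37 + (-2 + 3*(3 + 6))*(-108) = 37 + (-2 + 3*9)*(-108) = 37 + (-2 + 27)*(-108) = 37 + 25*(-108) = 37 - 2700 = -2663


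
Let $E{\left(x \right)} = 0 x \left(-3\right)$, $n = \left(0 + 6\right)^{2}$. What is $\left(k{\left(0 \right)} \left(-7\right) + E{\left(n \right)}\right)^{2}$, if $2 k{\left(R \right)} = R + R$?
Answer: $0$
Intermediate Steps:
$n = 36$ ($n = 6^{2} = 36$)
$k{\left(R \right)} = R$ ($k{\left(R \right)} = \frac{R + R}{2} = \frac{2 R}{2} = R$)
$E{\left(x \right)} = 0$ ($E{\left(x \right)} = 0 \left(-3\right) = 0$)
$\left(k{\left(0 \right)} \left(-7\right) + E{\left(n \right)}\right)^{2} = \left(0 \left(-7\right) + 0\right)^{2} = \left(0 + 0\right)^{2} = 0^{2} = 0$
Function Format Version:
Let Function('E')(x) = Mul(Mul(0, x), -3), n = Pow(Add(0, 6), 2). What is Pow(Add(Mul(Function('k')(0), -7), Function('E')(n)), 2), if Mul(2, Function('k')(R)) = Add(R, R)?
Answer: 0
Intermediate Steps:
n = 36 (n = Pow(6, 2) = 36)
Function('k')(R) = R (Function('k')(R) = Mul(Rational(1, 2), Add(R, R)) = Mul(Rational(1, 2), Mul(2, R)) = R)
Function('E')(x) = 0 (Function('E')(x) = Mul(0, -3) = 0)
Pow(Add(Mul(Function('k')(0), -7), Function('E')(n)), 2) = Pow(Add(Mul(0, -7), 0), 2) = Pow(Add(0, 0), 2) = Pow(0, 2) = 0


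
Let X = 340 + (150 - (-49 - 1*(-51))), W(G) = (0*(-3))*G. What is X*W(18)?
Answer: 0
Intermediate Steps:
W(G) = 0 (W(G) = 0*G = 0)
X = 488 (X = 340 + (150 - (-49 + 51)) = 340 + (150 - 1*2) = 340 + (150 - 2) = 340 + 148 = 488)
X*W(18) = 488*0 = 0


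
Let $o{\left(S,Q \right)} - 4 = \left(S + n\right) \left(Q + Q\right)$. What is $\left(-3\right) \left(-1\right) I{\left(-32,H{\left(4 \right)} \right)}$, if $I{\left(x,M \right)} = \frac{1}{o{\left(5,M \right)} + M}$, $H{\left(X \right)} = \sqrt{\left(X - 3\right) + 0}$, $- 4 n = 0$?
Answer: $\frac{1}{5} \approx 0.2$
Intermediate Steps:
$n = 0$ ($n = \left(- \frac{1}{4}\right) 0 = 0$)
$o{\left(S,Q \right)} = 4 + 2 Q S$ ($o{\left(S,Q \right)} = 4 + \left(S + 0\right) \left(Q + Q\right) = 4 + S 2 Q = 4 + 2 Q S$)
$H{\left(X \right)} = \sqrt{-3 + X}$ ($H{\left(X \right)} = \sqrt{\left(X - 3\right) + 0} = \sqrt{\left(-3 + X\right) + 0} = \sqrt{-3 + X}$)
$I{\left(x,M \right)} = \frac{1}{4 + 11 M}$ ($I{\left(x,M \right)} = \frac{1}{\left(4 + 2 M 5\right) + M} = \frac{1}{\left(4 + 10 M\right) + M} = \frac{1}{4 + 11 M}$)
$\left(-3\right) \left(-1\right) I{\left(-32,H{\left(4 \right)} \right)} = \frac{\left(-3\right) \left(-1\right)}{4 + 11 \sqrt{-3 + 4}} = \frac{3}{4 + 11 \sqrt{1}} = \frac{3}{4 + 11 \cdot 1} = \frac{3}{4 + 11} = \frac{3}{15} = 3 \cdot \frac{1}{15} = \frac{1}{5}$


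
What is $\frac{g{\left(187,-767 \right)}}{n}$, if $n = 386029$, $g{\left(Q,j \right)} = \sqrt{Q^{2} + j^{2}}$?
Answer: $\frac{\sqrt{623258}}{386029} \approx 0.0020451$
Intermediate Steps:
$\frac{g{\left(187,-767 \right)}}{n} = \frac{\sqrt{187^{2} + \left(-767\right)^{2}}}{386029} = \sqrt{34969 + 588289} \cdot \frac{1}{386029} = \sqrt{623258} \cdot \frac{1}{386029} = \frac{\sqrt{623258}}{386029}$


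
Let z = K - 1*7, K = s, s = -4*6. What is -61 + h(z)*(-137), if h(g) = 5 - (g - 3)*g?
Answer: 143652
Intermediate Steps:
s = -24
K = -24
z = -31 (z = -24 - 1*7 = -24 - 7 = -31)
h(g) = 5 - g*(-3 + g) (h(g) = 5 - (-3 + g)*g = 5 - g*(-3 + g))
-61 + h(z)*(-137) = -61 + (5 - 1*(-31)² + 3*(-31))*(-137) = -61 + (5 - 1*961 - 93)*(-137) = -61 + (5 - 961 - 93)*(-137) = -61 - 1049*(-137) = -61 + 143713 = 143652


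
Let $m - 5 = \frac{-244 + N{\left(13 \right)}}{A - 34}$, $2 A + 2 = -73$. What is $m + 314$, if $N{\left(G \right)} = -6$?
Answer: $\frac{46117}{143} \approx 322.5$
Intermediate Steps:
$A = - \frac{75}{2}$ ($A = -1 + \frac{1}{2} \left(-73\right) = -1 - \frac{73}{2} = - \frac{75}{2} \approx -37.5$)
$m = \frac{1215}{143}$ ($m = 5 + \frac{-244 - 6}{- \frac{75}{2} - 34} = 5 - \frac{250}{- \frac{143}{2}} = 5 - - \frac{500}{143} = 5 + \frac{500}{143} = \frac{1215}{143} \approx 8.4965$)
$m + 314 = \frac{1215}{143} + 314 = \frac{46117}{143}$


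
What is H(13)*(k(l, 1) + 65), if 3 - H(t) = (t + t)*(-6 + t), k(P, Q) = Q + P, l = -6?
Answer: -10740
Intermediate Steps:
k(P, Q) = P + Q
H(t) = 3 - 2*t*(-6 + t) (H(t) = 3 - (t + t)*(-6 + t) = 3 - 2*t*(-6 + t))
H(13)*(k(l, 1) + 65) = (3 - 2*13**2 + 12*13)*((-6 + 1) + 65) = (3 - 2*169 + 156)*(-5 + 65) = (3 - 338 + 156)*60 = -179*60 = -10740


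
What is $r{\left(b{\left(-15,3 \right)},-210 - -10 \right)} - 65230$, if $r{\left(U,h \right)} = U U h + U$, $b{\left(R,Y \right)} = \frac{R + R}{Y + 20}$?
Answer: $- \frac{34687360}{529} \approx -65572.0$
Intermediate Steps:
$b{\left(R,Y \right)} = \frac{2 R}{20 + Y}$
$r{\left(U,h \right)} = U + h U^{2}$ ($r{\left(U,h \right)} = U^{2} h + U = h U^{2} + U = U + h U^{2}$)
$r{\left(b{\left(-15,3 \right)},-210 - -10 \right)} - 65230 = 2 \left(-15\right) \frac{1}{20 + 3} \left(1 + 2 \left(-15\right) \frac{1}{20 + 3} \left(-210 - -10\right)\right) - 65230 = 2 \left(-15\right) \frac{1}{23} \left(1 + 2 \left(-15\right) \frac{1}{23} \left(-210 + 10\right)\right) - 65230 = 2 \left(-15\right) \frac{1}{23} \left(1 + 2 \left(-15\right) \frac{1}{23} \left(-200\right)\right) - 65230 = - \frac{30 \left(1 - - \frac{6000}{23}\right)}{23} - 65230 = - \frac{30 \left(1 + \frac{6000}{23}\right)}{23} - 65230 = \left(- \frac{30}{23}\right) \frac{6023}{23} - 65230 = - \frac{180690}{529} - 65230 = - \frac{34687360}{529}$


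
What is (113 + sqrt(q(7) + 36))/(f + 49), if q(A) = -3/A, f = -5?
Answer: 113/44 + sqrt(1743)/308 ≈ 2.7037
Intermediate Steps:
(113 + sqrt(q(7) + 36))/(f + 49) = (113 + sqrt(-3/7 + 36))/(-5 + 49) = (113 + sqrt(-3*1/7 + 36))/44 = (113 + sqrt(-3/7 + 36))/44 = (113 + sqrt(249/7))/44 = (113 + sqrt(1743)/7)/44 = 113/44 + sqrt(1743)/308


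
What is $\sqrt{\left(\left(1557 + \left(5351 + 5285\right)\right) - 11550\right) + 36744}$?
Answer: $7 \sqrt{763} \approx 193.36$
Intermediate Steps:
$\sqrt{\left(\left(1557 + \left(5351 + 5285\right)\right) - 11550\right) + 36744} = \sqrt{\left(\left(1557 + 10636\right) - 11550\right) + 36744} = \sqrt{\left(12193 - 11550\right) + 36744} = \sqrt{643 + 36744} = \sqrt{37387} = 7 \sqrt{763}$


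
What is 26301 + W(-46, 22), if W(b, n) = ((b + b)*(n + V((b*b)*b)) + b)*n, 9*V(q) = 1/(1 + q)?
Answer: -16853650561/876015 ≈ -19239.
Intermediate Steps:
V(q) = 1/(9*(1 + q))
W(b, n) = n*(b + 2*b*(n + 1/(9*(1 + b**3)))) (W(b, n) = ((b + b)*(n + 1/(9*(1 + (b*b)*b))) + b)*n = ((2*b)*(n + 1/(9*(1 + b**2*b))) + b)*n = ((2*b)*(n + 1/(9*(1 + b**3))) + b)*n = (2*b*(n + 1/(9*(1 + b**3))) + b)*n = (b + 2*b*(n + 1/(9*(1 + b**3))))*n = n*(b + 2*b*(n + 1/(9*(1 + b**3)))))
26301 + W(-46, 22) = 26301 + (1/9)*(-46)*22*(2 + 9*(1 + (-46)**3)*(1 + 2*22))/(1 + (-46)**3) = 26301 + (1/9)*(-46)*22*(2 + 9*(1 - 97336)*(1 + 44))/(1 - 97336) = 26301 + (1/9)*(-46)*22*(2 + 9*(-97335)*45)/(-97335) = 26301 + (1/9)*(-46)*22*(-1/97335)*(2 - 39420675) = 26301 + (1/9)*(-46)*22*(-1/97335)*(-39420673) = 26301 - 39893721076/876015 = -16853650561/876015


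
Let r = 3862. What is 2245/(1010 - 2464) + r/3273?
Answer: -1732537/4758942 ≈ -0.36406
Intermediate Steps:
2245/(1010 - 2464) + r/3273 = 2245/(1010 - 2464) + 3862/3273 = 2245/(-1454) + 3862*(1/3273) = 2245*(-1/1454) + 3862/3273 = -2245/1454 + 3862/3273 = -1732537/4758942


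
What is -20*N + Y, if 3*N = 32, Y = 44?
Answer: -508/3 ≈ -169.33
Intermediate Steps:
N = 32/3 (N = (⅓)*32 = 32/3 ≈ 10.667)
-20*N + Y = -20*32/3 + 44 = -640/3 + 44 = -508/3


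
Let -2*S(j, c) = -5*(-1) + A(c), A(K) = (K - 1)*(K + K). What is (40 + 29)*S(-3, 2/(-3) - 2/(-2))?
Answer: -943/6 ≈ -157.17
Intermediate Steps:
A(K) = 2*K*(-1 + K) (A(K) = (-1 + K)*(2*K) = 2*K*(-1 + K))
S(j, c) = -5/2 - c*(-1 + c) (S(j, c) = -(-5*(-1) + 2*c*(-1 + c))/2 = -(5 + 2*c*(-1 + c))/2 = -5/2 - c*(-1 + c))
(40 + 29)*S(-3, 2/(-3) - 2/(-2)) = (40 + 29)*(-5/2 + (2/(-3) - 2/(-2)) - (2/(-3) - 2/(-2))²) = 69*(-5/2 + (2*(-⅓) - 2*(-½)) - (2*(-⅓) - 2*(-½))²) = 69*(-5/2 + (-⅔ + 1) - (-⅔ + 1)²) = 69*(-5/2 + ⅓ - (⅓)²) = 69*(-5/2 + ⅓ - 1*⅑) = 69*(-5/2 + ⅓ - ⅑) = 69*(-41/18) = -943/6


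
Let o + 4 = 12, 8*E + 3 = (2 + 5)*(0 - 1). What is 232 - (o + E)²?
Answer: 2983/16 ≈ 186.44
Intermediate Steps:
E = -5/4 (E = -3/8 + ((2 + 5)*(0 - 1))/8 = -3/8 + (7*(-1))/8 = -3/8 + (⅛)*(-7) = -3/8 - 7/8 = -5/4 ≈ -1.2500)
o = 8 (o = -4 + 12 = 8)
232 - (o + E)² = 232 - (8 - 5/4)² = 232 - (27/4)² = 232 - 1*729/16 = 232 - 729/16 = 2983/16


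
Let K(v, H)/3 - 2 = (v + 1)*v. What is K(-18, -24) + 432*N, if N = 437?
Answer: 189708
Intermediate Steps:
K(v, H) = 6 + 3*v*(1 + v) (K(v, H) = 6 + 3*((v + 1)*v) = 6 + 3*((1 + v)*v) = 6 + 3*(v*(1 + v)) = 6 + 3*v*(1 + v))
K(-18, -24) + 432*N = (6 + 3*(-18) + 3*(-18)**2) + 432*437 = (6 - 54 + 3*324) + 188784 = (6 - 54 + 972) + 188784 = 924 + 188784 = 189708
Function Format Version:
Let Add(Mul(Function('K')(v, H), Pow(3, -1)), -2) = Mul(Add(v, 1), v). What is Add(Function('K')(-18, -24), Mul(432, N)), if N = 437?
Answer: 189708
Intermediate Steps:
Function('K')(v, H) = Add(6, Mul(3, v, Add(1, v))) (Function('K')(v, H) = Add(6, Mul(3, Mul(Add(v, 1), v))) = Add(6, Mul(3, Mul(Add(1, v), v))) = Add(6, Mul(3, Mul(v, Add(1, v)))) = Add(6, Mul(3, v, Add(1, v))))
Add(Function('K')(-18, -24), Mul(432, N)) = Add(Add(6, Mul(3, -18), Mul(3, Pow(-18, 2))), Mul(432, 437)) = Add(Add(6, -54, Mul(3, 324)), 188784) = Add(Add(6, -54, 972), 188784) = Add(924, 188784) = 189708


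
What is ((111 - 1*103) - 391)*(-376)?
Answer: 144008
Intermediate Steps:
((111 - 1*103) - 391)*(-376) = ((111 - 103) - 391)*(-376) = (8 - 391)*(-376) = -383*(-376) = 144008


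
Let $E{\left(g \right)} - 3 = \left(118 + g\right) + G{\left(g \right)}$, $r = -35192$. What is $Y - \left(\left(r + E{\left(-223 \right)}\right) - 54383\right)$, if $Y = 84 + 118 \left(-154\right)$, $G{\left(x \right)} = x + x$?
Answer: $72035$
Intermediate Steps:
$G{\left(x \right)} = 2 x$
$Y = -18088$ ($Y = 84 - 18172 = -18088$)
$E{\left(g \right)} = 121 + 3 g$ ($E{\left(g \right)} = 3 + \left(\left(118 + g\right) + 2 g\right) = 3 + \left(118 + 3 g\right) = 121 + 3 g$)
$Y - \left(\left(r + E{\left(-223 \right)}\right) - 54383\right) = -18088 - \left(\left(-35192 + \left(121 + 3 \left(-223\right)\right)\right) - 54383\right) = -18088 - \left(\left(-35192 + \left(121 - 669\right)\right) - 54383\right) = -18088 - \left(\left(-35192 - 548\right) - 54383\right) = -18088 - \left(-35740 - 54383\right) = -18088 - -90123 = -18088 + 90123 = 72035$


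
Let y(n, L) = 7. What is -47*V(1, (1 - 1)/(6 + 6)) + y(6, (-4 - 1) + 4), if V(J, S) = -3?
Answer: 148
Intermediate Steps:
-47*V(1, (1 - 1)/(6 + 6)) + y(6, (-4 - 1) + 4) = -47*(-3) + 7 = 141 + 7 = 148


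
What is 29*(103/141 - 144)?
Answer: -585829/141 ≈ -4154.8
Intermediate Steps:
29*(103/141 - 144) = 29*(-20201/141) = -585829/141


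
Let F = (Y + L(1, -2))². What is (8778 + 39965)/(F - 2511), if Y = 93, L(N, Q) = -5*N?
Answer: 48743/5233 ≈ 9.3145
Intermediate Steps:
F = 7744 (F = (93 - 5*1)² = (93 - 5)² = 88² = 7744)
(8778 + 39965)/(F - 2511) = (8778 + 39965)/(7744 - 2511) = 48743/5233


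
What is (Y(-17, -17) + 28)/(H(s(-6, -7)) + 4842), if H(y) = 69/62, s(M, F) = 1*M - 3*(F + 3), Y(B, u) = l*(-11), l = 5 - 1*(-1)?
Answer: -2356/300273 ≈ -0.0078462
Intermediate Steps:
l = 6 (l = 5 + 1 = 6)
Y(B, u) = -66 (Y(B, u) = 6*(-11) = -66)
s(M, F) = -9 + M - 3*F (s(M, F) = M - 3*(3 + F) = M + (-9 - 3*F) = -9 + M - 3*F)
H(y) = 69/62 (H(y) = 69*(1/62) = 69/62)
(Y(-17, -17) + 28)/(H(s(-6, -7)) + 4842) = (-66 + 28)/(69/62 + 4842) = -38/300273/62 = -38*62/300273 = -2356/300273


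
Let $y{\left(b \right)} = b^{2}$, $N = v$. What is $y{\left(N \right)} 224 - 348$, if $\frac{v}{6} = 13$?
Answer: $1362468$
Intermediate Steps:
$v = 78$ ($v = 6 \cdot 13 = 78$)
$N = 78$
$y{\left(N \right)} 224 - 348 = 78^{2} \cdot 224 - 348 = 6084 \cdot 224 - 348 = 1362816 - 348 = 1362468$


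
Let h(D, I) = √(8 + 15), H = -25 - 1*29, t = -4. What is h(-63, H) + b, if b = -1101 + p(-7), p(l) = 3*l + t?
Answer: -1126 + √23 ≈ -1121.2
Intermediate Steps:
H = -54 (H = -25 - 29 = -54)
p(l) = -4 + 3*l (p(l) = 3*l - 4 = -4 + 3*l)
h(D, I) = √23
b = -1126 (b = -1101 + (-4 + 3*(-7)) = -1101 + (-4 - 21) = -1101 - 25 = -1126)
h(-63, H) + b = √23 - 1126 = -1126 + √23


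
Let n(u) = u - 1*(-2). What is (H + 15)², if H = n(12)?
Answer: 841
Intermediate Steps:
n(u) = 2 + u (n(u) = u + 2 = 2 + u)
H = 14 (H = 2 + 12 = 14)
(H + 15)² = (14 + 15)² = 29² = 841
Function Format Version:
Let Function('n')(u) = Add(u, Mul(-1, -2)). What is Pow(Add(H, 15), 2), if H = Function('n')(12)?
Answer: 841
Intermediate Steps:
Function('n')(u) = Add(2, u) (Function('n')(u) = Add(u, 2) = Add(2, u))
H = 14 (H = Add(2, 12) = 14)
Pow(Add(H, 15), 2) = Pow(Add(14, 15), 2) = Pow(29, 2) = 841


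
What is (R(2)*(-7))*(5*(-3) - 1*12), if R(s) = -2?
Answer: -378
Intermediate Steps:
(R(2)*(-7))*(5*(-3) - 1*12) = (-2*(-7))*(5*(-3) - 1*12) = 14*(-15 - 12) = 14*(-27) = -378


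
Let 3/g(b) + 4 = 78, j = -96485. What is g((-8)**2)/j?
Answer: -3/7139890 ≈ -4.2017e-7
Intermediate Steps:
g(b) = 3/74 (g(b) = 3/(-4 + 78) = 3/74)
g((-8)**2)/j = (3/74)/(-96485) = (3/74)*(-1/96485) = -3/7139890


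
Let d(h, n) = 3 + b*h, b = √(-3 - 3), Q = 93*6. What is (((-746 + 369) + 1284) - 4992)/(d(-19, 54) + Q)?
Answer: -763895/105629 - 77615*I*√6/316887 ≈ -7.2319 - 0.59995*I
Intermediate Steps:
Q = 558
b = I*√6 (b = √(-6) = I*√6 ≈ 2.4495*I)
d(h, n) = 3 + I*h*√6 (d(h, n) = 3 + (I*√6)*h = 3 + I*h*√6)
(((-746 + 369) + 1284) - 4992)/(d(-19, 54) + Q) = (((-746 + 369) + 1284) - 4992)/((3 + I*(-19)*√6) + 558) = ((-377 + 1284) - 4992)/((3 - 19*I*√6) + 558) = (907 - 4992)/(561 - 19*I*√6) = -4085/(561 - 19*I*√6)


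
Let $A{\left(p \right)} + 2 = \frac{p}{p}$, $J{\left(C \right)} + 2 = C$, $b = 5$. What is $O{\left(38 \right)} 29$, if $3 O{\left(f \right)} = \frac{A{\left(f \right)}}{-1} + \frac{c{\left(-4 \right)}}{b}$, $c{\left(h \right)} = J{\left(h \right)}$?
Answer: $- \frac{29}{15} \approx -1.9333$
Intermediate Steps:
$J{\left(C \right)} = -2 + C$
$A{\left(p \right)} = -1$ ($A{\left(p \right)} = -2 + \frac{p}{p} = -2 + 1 = -1$)
$c{\left(h \right)} = -2 + h$
$O{\left(f \right)} = - \frac{1}{15}$ ($O{\left(f \right)} = \frac{- \frac{1}{-1} + \frac{-2 - 4}{5}}{3} = \frac{\left(-1\right) \left(-1\right) - \frac{6}{5}}{3} = \frac{1 - \frac{6}{5}}{3} = \frac{1}{3} \left(- \frac{1}{5}\right) = - \frac{1}{15}$)
$O{\left(38 \right)} 29 = \left(- \frac{1}{15}\right) 29 = - \frac{29}{15}$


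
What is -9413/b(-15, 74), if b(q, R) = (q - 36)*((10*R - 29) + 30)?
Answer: 9413/37791 ≈ 0.24908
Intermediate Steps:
b(q, R) = (1 + 10*R)*(-36 + q) (b(q, R) = (-36 + q)*((-29 + 10*R) + 30) = (-36 + q)*(1 + 10*R) = (1 + 10*R)*(-36 + q))
-9413/b(-15, 74) = -9413/(-36 - 15 - 360*74 + 10*74*(-15)) = -9413/(-36 - 15 - 26640 - 11100) = -9413/(-37791) = -9413*(-1/37791) = 9413/37791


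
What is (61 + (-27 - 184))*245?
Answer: -36750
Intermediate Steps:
(61 + (-27 - 184))*245 = (61 - 211)*245 = -150*245 = -36750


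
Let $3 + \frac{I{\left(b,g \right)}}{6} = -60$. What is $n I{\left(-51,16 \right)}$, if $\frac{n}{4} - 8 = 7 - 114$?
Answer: $149688$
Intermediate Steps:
$I{\left(b,g \right)} = -378$ ($I{\left(b,g \right)} = -18 + 6 \left(-60\right) = -18 - 360 = -378$)
$n = -396$ ($n = 32 + 4 \left(7 - 114\right) = 32 + 4 \left(-107\right) = 32 - 428 = -396$)
$n I{\left(-51,16 \right)} = \left(-396\right) \left(-378\right) = 149688$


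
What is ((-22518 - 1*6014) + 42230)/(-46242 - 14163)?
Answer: -4566/20135 ≈ -0.22677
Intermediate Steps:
((-22518 - 1*6014) + 42230)/(-46242 - 14163) = ((-22518 - 6014) + 42230)/(-60405) = (-28532 + 42230)*(-1/60405) = 13698*(-1/60405) = -4566/20135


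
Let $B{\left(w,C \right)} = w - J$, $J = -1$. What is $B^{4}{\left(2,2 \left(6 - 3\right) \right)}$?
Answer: $81$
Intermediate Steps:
$B{\left(w,C \right)} = 1 + w$ ($B{\left(w,C \right)} = w - -1 = w + 1 = 1 + w$)
$B^{4}{\left(2,2 \left(6 - 3\right) \right)} = \left(1 + 2\right)^{4} = 3^{4} = 81$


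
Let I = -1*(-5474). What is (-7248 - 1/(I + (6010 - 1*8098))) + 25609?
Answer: 62170345/3386 ≈ 18361.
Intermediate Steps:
I = 5474
(-7248 - 1/(I + (6010 - 1*8098))) + 25609 = (-7248 - 1/(5474 + (6010 - 1*8098))) + 25609 = (-7248 - 1/(5474 + (6010 - 8098))) + 25609 = (-7248 - 1/(5474 - 2088)) + 25609 = (-7248 - 1/3386) + 25609 = -24541729/3386 + 25609 = 62170345/3386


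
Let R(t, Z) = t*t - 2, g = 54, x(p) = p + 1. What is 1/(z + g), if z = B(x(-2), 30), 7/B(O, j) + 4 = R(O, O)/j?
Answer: 121/6324 ≈ 0.019133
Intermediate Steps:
x(p) = 1 + p
R(t, Z) = -2 + t² (R(t, Z) = t² - 2 = -2 + t²)
B(O, j) = 7/(-4 + (-2 + O²)/j)
z = -210/121 (z = -7*30/(2 - (1 - 2)² + 4*30) = -7*30/(2 - 1*(-1)² + 120) = -7*30/(2 - 1*1 + 120) = -7*30/(2 - 1 + 120) = -7*30/121 = -7*30*1/121 = -210/121 ≈ -1.7355)
1/(z + g) = 1/(-210/121 + 54) = 1/(6324/121) = 121/6324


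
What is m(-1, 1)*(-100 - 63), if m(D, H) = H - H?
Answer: 0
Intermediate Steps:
m(D, H) = 0
m(-1, 1)*(-100 - 63) = 0*(-100 - 63) = 0*(-163) = 0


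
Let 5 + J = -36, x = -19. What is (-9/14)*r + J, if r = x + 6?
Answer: -457/14 ≈ -32.643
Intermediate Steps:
J = -41 (J = -5 - 36 = -41)
r = -13 (r = -19 + 6 = -13)
(-9/14)*r + J = -9/14*(-13) - 41 = 117/14 - 41 = -457/14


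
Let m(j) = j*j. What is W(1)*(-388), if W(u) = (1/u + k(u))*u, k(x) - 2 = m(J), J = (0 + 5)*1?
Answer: -10864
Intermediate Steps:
J = 5 (J = 5*1 = 5)
m(j) = j²
k(x) = 27 (k(x) = 2 + 5² = 2 + 25 = 27)
W(u) = u*(27 + 1/u) (W(u) = (1/u + 27)*u = (27 + 1/u)*u = u*(27 + 1/u))
W(1)*(-388) = (1 + 27*1)*(-388) = (1 + 27)*(-388) = 28*(-388) = -10864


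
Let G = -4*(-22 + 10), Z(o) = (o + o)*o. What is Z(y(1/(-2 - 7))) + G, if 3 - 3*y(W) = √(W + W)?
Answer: 4046/81 - 4*I*√2/9 ≈ 49.951 - 0.62854*I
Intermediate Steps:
y(W) = 1 - √2*√W/3 (y(W) = 1 - √(W + W)/3 = 1 - √2*√W/3)
Z(o) = 2*o² (Z(o) = (2*o)*o = 2*o²)
G = 48 (G = -4*(-12) = 48)
Z(y(1/(-2 - 7))) + G = 2*(1 - √2*√(1/(-2 - 7))/3)² + 48 = 2*(1 - √2*√(1/(-9))/3)² + 48 = 2*(1 - √2*√(-⅑)/3)² + 48 = 2*(1 - √2*I/3/3)² + 48 = 2*(1 - I*√2/9)² + 48 = 48 + 2*(1 - I*√2/9)²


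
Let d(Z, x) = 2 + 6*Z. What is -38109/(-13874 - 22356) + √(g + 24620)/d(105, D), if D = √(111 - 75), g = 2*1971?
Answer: 38109/36230 + √28562/632 ≈ 1.3193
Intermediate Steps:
g = 3942
D = 6 (D = √36 = 6)
-38109/(-13874 - 22356) + √(g + 24620)/d(105, D) = -38109/(-13874 - 22356) + √(3942 + 24620)/(2 + 6*105) = -38109/(-36230) + √28562/(2 + 630) = -38109*(-1/36230) + √28562/632 = 38109/36230 + √28562*(1/632) = 38109/36230 + √28562/632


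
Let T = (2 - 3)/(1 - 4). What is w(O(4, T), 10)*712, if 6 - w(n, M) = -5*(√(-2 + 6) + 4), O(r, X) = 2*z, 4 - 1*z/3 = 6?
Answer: 25632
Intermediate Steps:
z = -6 (z = 12 - 3*6 = 12 - 18 = -6)
T = ⅓ (T = -1/(-3) = -1*(-⅓) = ⅓ ≈ 0.33333)
O(r, X) = -12 (O(r, X) = 2*(-6) = -12)
w(n, M) = 36 (w(n, M) = 6 - (-5)*(√(-2 + 6) + 4) = 6 - (-5)*(√4 + 4) = 6 - (-5)*(2 + 4) = 6 - (-5)*6 = 6 - 1*(-30) = 6 + 30 = 36)
w(O(4, T), 10)*712 = 36*712 = 25632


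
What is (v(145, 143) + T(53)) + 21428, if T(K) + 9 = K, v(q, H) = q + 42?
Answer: 21659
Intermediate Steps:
v(q, H) = 42 + q
T(K) = -9 + K
(v(145, 143) + T(53)) + 21428 = ((42 + 145) + (-9 + 53)) + 21428 = (187 + 44) + 21428 = 231 + 21428 = 21659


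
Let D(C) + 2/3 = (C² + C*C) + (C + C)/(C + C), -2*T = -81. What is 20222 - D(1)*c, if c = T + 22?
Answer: 120457/6 ≈ 20076.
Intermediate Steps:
T = 81/2 (T = -½*(-81) = 81/2 ≈ 40.500)
D(C) = ⅓ + 2*C² (D(C) = -⅔ + ((C² + C*C) + (C + C)/(C + C)) = -⅔ + ((C² + C²) + (2*C)/((2*C))) = -⅔ + (2*C² + (2*C)*(1/(2*C))) = -⅔ + (2*C² + 1) = -⅔ + (1 + 2*C²) = ⅓ + 2*C²)
c = 125/2 (c = 81/2 + 22 = 125/2 ≈ 62.500)
20222 - D(1)*c = 20222 - (⅓ + 2*1²)*125/2 = 20222 - (⅓ + 2*1)*125/2 = 20222 - (⅓ + 2)*125/2 = 20222 - 7*125/(3*2) = 20222 - 1*875/6 = 20222 - 875/6 = 120457/6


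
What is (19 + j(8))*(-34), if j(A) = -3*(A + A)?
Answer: 986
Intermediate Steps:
j(A) = -6*A
(19 + j(8))*(-34) = (19 - 6*8)*(-34) = (19 - 48)*(-34) = -29*(-34) = 986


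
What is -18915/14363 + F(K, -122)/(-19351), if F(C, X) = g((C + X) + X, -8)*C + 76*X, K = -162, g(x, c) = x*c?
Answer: 7324615459/277938413 ≈ 26.353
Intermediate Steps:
g(x, c) = c*x
F(C, X) = 76*X + C*(-16*X - 8*C) (F(C, X) = (-8*((C + X) + X))*C + 76*X = (-8*(C + 2*X))*C + 76*X = (-16*X - 8*C)*C + 76*X = C*(-16*X - 8*C) + 76*X = 76*X + C*(-16*X - 8*C))
-18915/14363 + F(K, -122)/(-19351) = -18915/14363 + (-8*(-162)**2 + 76*(-122) - 16*(-162)*(-122))/(-19351) = -18915*1/14363 + (-8*26244 - 9272 - 316224)*(-1/19351) = -18915/14363 + (-209952 - 9272 - 316224)*(-1/19351) = -18915/14363 - 535448*(-1/19351) = -18915/14363 + 535448/19351 = 7324615459/277938413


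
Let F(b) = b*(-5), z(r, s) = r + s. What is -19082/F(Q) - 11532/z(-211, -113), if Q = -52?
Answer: -132677/3510 ≈ -37.800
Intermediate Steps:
F(b) = -5*b
-19082/F(Q) - 11532/z(-211, -113) = -19082/((-5*(-52))) - 11532/(-211 - 113) = -19082/260 - 11532/(-324) = -19082*1/260 - 11532*(-1/324) = -9541/130 + 961/27 = -132677/3510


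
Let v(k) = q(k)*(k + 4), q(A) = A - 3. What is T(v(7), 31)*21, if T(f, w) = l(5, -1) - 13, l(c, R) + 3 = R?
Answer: -357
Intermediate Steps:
l(c, R) = -3 + R
q(A) = -3 + A
v(k) = (-3 + k)*(4 + k) (v(k) = (-3 + k)*(k + 4) = (-3 + k)*(4 + k))
T(f, w) = -17 (T(f, w) = (-3 - 1) - 13 = -4 - 13 = -17)
T(v(7), 31)*21 = -17*21 = -357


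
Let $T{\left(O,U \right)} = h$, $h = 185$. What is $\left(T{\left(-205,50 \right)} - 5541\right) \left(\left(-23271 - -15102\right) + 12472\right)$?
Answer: $-23046868$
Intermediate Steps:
$T{\left(O,U \right)} = 185$
$\left(T{\left(-205,50 \right)} - 5541\right) \left(\left(-23271 - -15102\right) + 12472\right) = \left(185 - 5541\right) \left(\left(-23271 - -15102\right) + 12472\right) = - 5356 \left(\left(-23271 + 15102\right) + 12472\right) = - 5356 \left(-8169 + 12472\right) = \left(-5356\right) 4303 = -23046868$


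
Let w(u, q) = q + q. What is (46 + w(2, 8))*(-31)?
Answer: -1922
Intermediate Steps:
w(u, q) = 2*q
(46 + w(2, 8))*(-31) = (46 + 2*8)*(-31) = (46 + 16)*(-31) = 62*(-31) = -1922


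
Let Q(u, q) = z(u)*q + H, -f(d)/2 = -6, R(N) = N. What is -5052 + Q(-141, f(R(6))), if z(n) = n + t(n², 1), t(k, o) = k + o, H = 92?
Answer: 231932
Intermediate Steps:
z(n) = 1 + n + n² (z(n) = n + (n² + 1) = n + (1 + n²) = 1 + n + n²)
f(d) = 12 (f(d) = -2*(-6) = 12)
Q(u, q) = 92 + q*(1 + u + u²) (Q(u, q) = (1 + u + u²)*q + 92 = q*(1 + u + u²) + 92 = 92 + q*(1 + u + u²))
-5052 + Q(-141, f(R(6))) = -5052 + (92 + 12*(1 - 141 + (-141)²)) = -5052 + (92 + 12*(1 - 141 + 19881)) = -5052 + (92 + 12*19741) = -5052 + (92 + 236892) = -5052 + 236984 = 231932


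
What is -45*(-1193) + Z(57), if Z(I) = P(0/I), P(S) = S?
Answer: 53685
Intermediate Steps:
Z(I) = 0 (Z(I) = 0/I = 0)
-45*(-1193) + Z(57) = -45*(-1193) + 0 = 53685 + 0 = 53685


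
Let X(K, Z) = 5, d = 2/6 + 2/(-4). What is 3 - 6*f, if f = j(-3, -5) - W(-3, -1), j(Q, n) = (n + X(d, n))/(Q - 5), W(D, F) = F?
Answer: -3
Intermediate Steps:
d = -1/6 (d = 2*(1/6) + 2*(-1/4) = 1/3 - 1/2 = -1/6 ≈ -0.16667)
j(Q, n) = (5 + n)/(-5 + Q) (j(Q, n) = (n + 5)/(Q - 5) = (5 + n)/(-5 + Q))
f = 1 (f = (5 - 5)/(-5 - 3) - 1*(-1) = 0/(-8) + 1 = -1/8*0 + 1 = 0 + 1 = 1)
3 - 6*f = 3 - 6*1 = 3 - 6 = -3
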